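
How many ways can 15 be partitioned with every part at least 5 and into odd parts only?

Listing the qualifying partitions of 15:
15
5+5+5
Counting gives 2.

2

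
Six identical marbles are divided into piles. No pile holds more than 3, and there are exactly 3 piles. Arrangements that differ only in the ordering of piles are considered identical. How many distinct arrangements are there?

Listing the qualifying partitions of 6:
3 + 2 + 1
2 + 2 + 2

2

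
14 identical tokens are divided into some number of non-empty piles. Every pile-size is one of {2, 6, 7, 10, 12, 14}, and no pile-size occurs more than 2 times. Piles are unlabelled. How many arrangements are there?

5

The partitions of 14 that satisfy the conditions:
14
12+2
10+2+2
7+7
6+6+2
That's 5 in total.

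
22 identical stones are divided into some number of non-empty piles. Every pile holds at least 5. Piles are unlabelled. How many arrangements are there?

18

They are:
22
17 + 5
16 + 6
15 + 7
14 + 8
13 + 9
12 + 10
12 + 5 + 5
11 + 11
11 + 6 + 5
10 + 7 + 5
10 + 6 + 6
9 + 8 + 5
9 + 7 + 6
8 + 8 + 6
8 + 7 + 7
7 + 5 + 5 + 5
6 + 6 + 5 + 5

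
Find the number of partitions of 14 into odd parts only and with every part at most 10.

19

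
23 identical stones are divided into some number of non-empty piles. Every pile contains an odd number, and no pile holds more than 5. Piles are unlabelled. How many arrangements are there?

25

The partitions of 23 that satisfy the conditions:
5, 5, 5, 5, 3
5, 5, 5, 5, 1, 1, 1
5, 5, 5, 3, 3, 1, 1
5, 5, 5, 3, 1, 1, 1, 1, 1
5, 5, 5, 1, 1, 1, 1, 1, 1, 1, 1
5, 5, 3, 3, 3, 3, 1
5, 5, 3, 3, 3, 1, 1, 1, 1
5, 5, 3, 3, 1, 1, 1, 1, 1, 1, 1
5, 5, 3, 1, 1, 1, 1, 1, 1, 1, 1, 1, 1
5, 5, 1, 1, 1, 1, 1, 1, 1, 1, 1, 1, 1, 1, 1
5, 3, 3, 3, 3, 3, 3
5, 3, 3, 3, 3, 3, 1, 1, 1
5, 3, 3, 3, 3, 1, 1, 1, 1, 1, 1
5, 3, 3, 3, 1, 1, 1, 1, 1, 1, 1, 1, 1
5, 3, 3, 1, 1, 1, 1, 1, 1, 1, 1, 1, 1, 1, 1
5, 3, 1, 1, 1, 1, 1, 1, 1, 1, 1, 1, 1, 1, 1, 1, 1
5, 1, 1, 1, 1, 1, 1, 1, 1, 1, 1, 1, 1, 1, 1, 1, 1, 1, 1
3, 3, 3, 3, 3, 3, 3, 1, 1
3, 3, 3, 3, 3, 3, 1, 1, 1, 1, 1
3, 3, 3, 3, 3, 1, 1, 1, 1, 1, 1, 1, 1
3, 3, 3, 3, 1, 1, 1, 1, 1, 1, 1, 1, 1, 1, 1
3, 3, 3, 1, 1, 1, 1, 1, 1, 1, 1, 1, 1, 1, 1, 1, 1
3, 3, 1, 1, 1, 1, 1, 1, 1, 1, 1, 1, 1, 1, 1, 1, 1, 1, 1
3, 1, 1, 1, 1, 1, 1, 1, 1, 1, 1, 1, 1, 1, 1, 1, 1, 1, 1, 1, 1
1, 1, 1, 1, 1, 1, 1, 1, 1, 1, 1, 1, 1, 1, 1, 1, 1, 1, 1, 1, 1, 1, 1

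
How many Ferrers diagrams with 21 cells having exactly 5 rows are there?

101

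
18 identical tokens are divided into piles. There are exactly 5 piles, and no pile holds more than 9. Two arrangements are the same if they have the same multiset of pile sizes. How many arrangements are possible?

45

There are too many to list fully; the first 12 (by largest part) are:
9 + 6 + 1 + 1 + 1
9 + 5 + 2 + 1 + 1
9 + 4 + 3 + 1 + 1
9 + 4 + 2 + 2 + 1
9 + 3 + 3 + 2 + 1
9 + 3 + 2 + 2 + 2
8 + 7 + 1 + 1 + 1
8 + 6 + 2 + 1 + 1
8 + 5 + 3 + 1 + 1
8 + 5 + 2 + 2 + 1
8 + 4 + 4 + 1 + 1
8 + 4 + 3 + 2 + 1
…and 33 more, for 45 total.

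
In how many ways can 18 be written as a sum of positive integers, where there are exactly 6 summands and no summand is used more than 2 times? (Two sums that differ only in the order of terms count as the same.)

18

They are:
9,3,2,2,1,1
8,4,2,2,1,1
8,3,3,2,1,1
7,5,2,2,1,1
7,4,3,2,1,1
7,3,3,2,2,1
6,6,2,2,1,1
6,5,3,2,1,1
6,4,4,2,1,1
6,4,3,3,1,1
6,4,3,2,2,1
5,5,4,2,1,1
5,5,3,3,1,1
5,5,3,2,2,1
5,4,4,3,1,1
5,4,4,2,2,1
5,4,3,3,2,1
4,4,3,3,2,2
Counting gives 18.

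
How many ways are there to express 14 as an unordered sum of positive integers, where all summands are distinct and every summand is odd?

They are:
13+1
11+3
9+5
Counting gives 3.

3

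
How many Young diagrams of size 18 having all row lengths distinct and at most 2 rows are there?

Enumerating:
18
1, 17
2, 16
3, 15
4, 14
5, 13
6, 12
7, 11
8, 10

9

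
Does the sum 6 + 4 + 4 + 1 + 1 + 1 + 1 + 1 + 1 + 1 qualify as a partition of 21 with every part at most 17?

The parts sum to 21, and the condition 'no summand exceeds 17' holds.

Yes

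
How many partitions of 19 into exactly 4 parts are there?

A partial list (first 12 by largest part):
16+1+1+1
15+2+1+1
14+3+1+1
14+2+2+1
13+4+1+1
13+3+2+1
13+2+2+2
12+5+1+1
12+4+2+1
12+3+3+1
12+3+2+2
11+6+1+1
…and 42 more, for 54 total.

54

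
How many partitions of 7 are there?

Listing the qualifying partitions of 7:
7
6+1
5+2
5+1+1
4+3
4+2+1
4+1+1+1
3+3+1
3+2+2
3+2+1+1
3+1+1+1+1
2+2+2+1
2+2+1+1+1
2+1+1+1+1+1
1+1+1+1+1+1+1

15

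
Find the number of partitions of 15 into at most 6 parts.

110

A full systematic count gives 110.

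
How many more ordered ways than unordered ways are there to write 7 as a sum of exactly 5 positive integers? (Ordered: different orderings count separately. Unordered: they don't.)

13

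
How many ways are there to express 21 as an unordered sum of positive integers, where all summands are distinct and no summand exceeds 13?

57

A partial list (first 12 by largest part):
13,8
13,7,1
13,6,2
13,5,3
13,5,2,1
13,4,3,1
12,9
12,8,1
12,7,2
12,6,3
12,6,2,1
12,5,4
…and 45 more, for 57 total.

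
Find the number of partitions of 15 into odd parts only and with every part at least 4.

Enumerating:
15
5 + 5 + 5
Counting gives 2.

2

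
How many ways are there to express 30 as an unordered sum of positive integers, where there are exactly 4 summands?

Counting exhaustively, 206 partitions satisfy the conditions.

206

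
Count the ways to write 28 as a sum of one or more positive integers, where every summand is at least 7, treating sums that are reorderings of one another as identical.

18

The partitions of 28 that satisfy the conditions:
28
21,7
20,8
19,9
18,10
17,11
16,12
15,13
14,14
14,7,7
13,8,7
12,9,7
12,8,8
11,10,7
11,9,8
10,10,8
10,9,9
7,7,7,7
Counting gives 18.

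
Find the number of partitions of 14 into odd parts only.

Listing the qualifying partitions of 14:
13,1
11,3
11,1,1,1
9,5
9,3,1,1
9,1,1,1,1,1
7,7
7,5,1,1
7,3,3,1
7,3,1,1,1,1
7,1,1,1,1,1,1,1
5,5,3,1
5,5,1,1,1,1
5,3,3,3
5,3,3,1,1,1
5,3,1,1,1,1,1,1
5,1,1,1,1,1,1,1,1,1
3,3,3,3,1,1
3,3,3,1,1,1,1,1
3,3,1,1,1,1,1,1,1,1
3,1,1,1,1,1,1,1,1,1,1,1
1,1,1,1,1,1,1,1,1,1,1,1,1,1
That's 22 in total.

22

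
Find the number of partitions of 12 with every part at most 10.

75

There are 75 such partitions.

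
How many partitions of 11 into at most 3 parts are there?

Enumerating:
11
10, 1
9, 2
9, 1, 1
8, 3
8, 2, 1
7, 4
7, 3, 1
7, 2, 2
6, 5
6, 4, 1
6, 3, 2
5, 5, 1
5, 4, 2
5, 3, 3
4, 4, 3

16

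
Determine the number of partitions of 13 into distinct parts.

The partitions of 13 that satisfy the conditions:
13
12,1
11,2
10,3
10,2,1
9,4
9,3,1
8,5
8,4,1
8,3,2
7,6
7,5,1
7,4,2
7,3,2,1
6,5,2
6,4,3
6,4,2,1
5,4,3,1

18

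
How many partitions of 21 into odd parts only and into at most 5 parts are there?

31

A partial list (first 12 by largest part):
21
19+1+1
17+3+1
17+1+1+1+1
15+5+1
15+3+3
15+3+1+1+1
13+7+1
13+5+3
13+5+1+1+1
13+3+3+1+1
11+9+1
…and 19 more, for 31 total.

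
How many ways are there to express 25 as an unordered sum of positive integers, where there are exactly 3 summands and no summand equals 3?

41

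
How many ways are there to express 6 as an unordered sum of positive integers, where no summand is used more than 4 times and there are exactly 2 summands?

3

Enumerating:
5,1
4,2
3,3
That's 3 in total.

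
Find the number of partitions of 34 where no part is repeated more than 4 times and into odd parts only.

Enumerating by decreasing first part gives 218 partitions in all.

218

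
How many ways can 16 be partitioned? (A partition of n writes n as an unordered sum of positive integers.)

231

Enumerating by decreasing first part gives 231 partitions in all.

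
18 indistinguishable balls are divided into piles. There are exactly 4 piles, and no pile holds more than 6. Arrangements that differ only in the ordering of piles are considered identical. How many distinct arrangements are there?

8

Enumerating:
1,5,6,6
2,4,6,6
3,3,6,6
2,5,5,6
3,4,5,6
4,4,4,6
3,5,5,5
4,4,5,5
That's 8 in total.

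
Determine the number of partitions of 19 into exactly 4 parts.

54

There are too many to list fully; the first 12 (by largest part) are:
1, 1, 1, 16
1, 1, 2, 15
1, 1, 3, 14
1, 2, 2, 14
1, 1, 4, 13
1, 2, 3, 13
2, 2, 2, 13
1, 1, 5, 12
1, 2, 4, 12
1, 3, 3, 12
2, 2, 3, 12
1, 1, 6, 11
…and 42 more, for 54 total.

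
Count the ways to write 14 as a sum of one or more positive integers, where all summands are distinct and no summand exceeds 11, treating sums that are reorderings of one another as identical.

They are:
11, 3
11, 2, 1
10, 4
10, 3, 1
9, 5
9, 4, 1
9, 3, 2
8, 6
8, 5, 1
8, 4, 2
8, 3, 2, 1
7, 6, 1
7, 5, 2
7, 4, 3
7, 4, 2, 1
6, 5, 3
6, 5, 2, 1
6, 4, 3, 1
5, 4, 3, 2
That's 19 in total.

19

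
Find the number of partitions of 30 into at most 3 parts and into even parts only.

There are too many to list fully; the first 12 (by largest part) are:
30
28,2
26,4
26,2,2
24,6
24,4,2
22,8
22,6,2
22,4,4
20,10
20,8,2
20,6,4
…and 15 more, for 27 total.

27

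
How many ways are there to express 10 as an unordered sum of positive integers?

42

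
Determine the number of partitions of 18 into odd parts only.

46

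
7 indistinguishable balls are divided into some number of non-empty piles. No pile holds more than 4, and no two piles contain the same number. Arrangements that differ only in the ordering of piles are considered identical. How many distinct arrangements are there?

They are:
4,3
4,2,1

2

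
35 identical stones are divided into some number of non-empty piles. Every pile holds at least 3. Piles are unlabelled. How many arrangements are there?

779

Systematic enumeration (by largest part, then next-largest, …) yields 779.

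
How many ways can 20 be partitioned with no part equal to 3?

330

A full systematic count gives 330.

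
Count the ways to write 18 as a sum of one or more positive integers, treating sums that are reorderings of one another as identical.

385

Enumerating by decreasing first part gives 385 partitions in all.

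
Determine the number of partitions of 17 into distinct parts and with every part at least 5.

They are:
17
12+5
11+6
10+7
9+8

5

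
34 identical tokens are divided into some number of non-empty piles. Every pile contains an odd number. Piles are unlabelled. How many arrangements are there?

A full systematic count gives 512.

512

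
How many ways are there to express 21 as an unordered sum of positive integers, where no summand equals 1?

165

Counting exhaustively, 165 partitions satisfy the conditions.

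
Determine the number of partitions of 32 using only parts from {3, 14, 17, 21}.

They are:
17+3+3+3+3+3
14+3+3+3+3+3+3

2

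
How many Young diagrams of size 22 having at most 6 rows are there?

Direct enumeration gives 391 partitions.

391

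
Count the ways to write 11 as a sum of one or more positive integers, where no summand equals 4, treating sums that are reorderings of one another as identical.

41

A partial list (first 12 by largest part):
11
10+1
9+2
9+1+1
8+3
8+2+1
8+1+1+1
7+3+1
7+2+2
7+2+1+1
7+1+1+1+1
6+5
…and 29 more, for 41 total.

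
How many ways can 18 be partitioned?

A full systematic count gives 385.

385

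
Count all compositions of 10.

The number of compositions of n is 2^(n−1); here 2^9 = 512.

512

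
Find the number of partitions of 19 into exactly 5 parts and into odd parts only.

13

Listing the qualifying partitions of 19:
15, 1, 1, 1, 1
13, 3, 1, 1, 1
11, 5, 1, 1, 1
11, 3, 3, 1, 1
9, 7, 1, 1, 1
9, 5, 3, 1, 1
9, 3, 3, 3, 1
7, 7, 3, 1, 1
7, 5, 5, 1, 1
7, 5, 3, 3, 1
7, 3, 3, 3, 3
5, 5, 5, 3, 1
5, 5, 3, 3, 3
Counting gives 13.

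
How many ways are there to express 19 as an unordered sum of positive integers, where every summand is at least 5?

Listing the qualifying partitions of 19:
19
5,14
6,13
7,12
8,11
9,10
5,5,9
5,6,8
5,7,7
6,6,7
Counting gives 10.

10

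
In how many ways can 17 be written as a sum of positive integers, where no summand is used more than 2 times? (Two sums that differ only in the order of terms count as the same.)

Systematic enumeration (by largest part, then next-largest, …) yields 108.

108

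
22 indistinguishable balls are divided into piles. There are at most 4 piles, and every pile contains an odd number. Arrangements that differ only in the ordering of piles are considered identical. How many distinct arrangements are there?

They are:
21, 1
19, 3
19, 1, 1, 1
17, 5
17, 3, 1, 1
15, 7
15, 5, 1, 1
15, 3, 3, 1
13, 9
13, 7, 1, 1
13, 5, 3, 1
13, 3, 3, 3
11, 11
11, 9, 1, 1
11, 7, 3, 1
11, 5, 5, 1
11, 5, 3, 3
9, 9, 3, 1
9, 7, 5, 1
9, 7, 3, 3
9, 5, 5, 3
7, 7, 7, 1
7, 7, 5, 3
7, 5, 5, 5
Counting gives 24.

24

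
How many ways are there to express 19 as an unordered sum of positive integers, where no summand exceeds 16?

Counting exhaustively, 486 partitions satisfy the conditions.

486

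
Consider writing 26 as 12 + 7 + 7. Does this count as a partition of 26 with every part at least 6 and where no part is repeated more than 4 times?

Yes

The parts sum to 26, and the condition 'every summand is at least 6' holds; the condition 'no summand is used more than 4 times' holds.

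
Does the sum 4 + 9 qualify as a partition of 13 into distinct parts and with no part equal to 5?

Yes

The parts sum to 13, and the condition 'all summands are distinct' holds; the condition 'no summand equals 5' holds.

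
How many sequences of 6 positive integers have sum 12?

A composition of 12 into 6 positive parts is chosen by placing 5 dividers among the 11 gaps between 12 units: C(11,5) = 462.

462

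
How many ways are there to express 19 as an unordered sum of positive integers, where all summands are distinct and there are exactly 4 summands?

Listing the qualifying partitions of 19:
13+3+2+1
12+4+2+1
11+5+2+1
11+4+3+1
10+6+2+1
10+5+3+1
10+4+3+2
9+7+2+1
9+6+3+1
9+5+4+1
9+5+3+2
8+7+3+1
8+6+4+1
8+6+3+2
8+5+4+2
7+6+5+1
7+6+4+2
7+5+4+3
That's 18 in total.

18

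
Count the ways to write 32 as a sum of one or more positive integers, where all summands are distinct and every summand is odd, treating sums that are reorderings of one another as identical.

They are:
31 + 1
29 + 3
27 + 5
25 + 7
23 + 9
23 + 5 + 3 + 1
21 + 11
21 + 7 + 3 + 1
19 + 13
19 + 9 + 3 + 1
19 + 7 + 5 + 1
17 + 15
17 + 11 + 3 + 1
17 + 9 + 5 + 1
17 + 7 + 5 + 3
15 + 13 + 3 + 1
15 + 11 + 5 + 1
15 + 9 + 7 + 1
15 + 9 + 5 + 3
13 + 11 + 7 + 1
13 + 11 + 5 + 3
13 + 9 + 7 + 3
11 + 9 + 7 + 5
That's 23 in total.

23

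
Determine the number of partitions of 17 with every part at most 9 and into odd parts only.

A partial list (first 12 by largest part):
9,7,1
9,5,3
9,5,1,1,1
9,3,3,1,1
9,3,1,1,1,1,1
9,1,1,1,1,1,1,1,1
7,7,3
7,7,1,1,1
7,5,5
7,5,3,1,1
7,5,1,1,1,1,1
7,3,3,3,1
…and 18 more, for 30 total.

30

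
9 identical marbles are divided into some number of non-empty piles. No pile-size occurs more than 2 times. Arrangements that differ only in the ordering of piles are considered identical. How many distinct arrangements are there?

16

The partitions of 9 that satisfy the conditions:
9
8 + 1
7 + 2
7 + 1 + 1
6 + 3
6 + 2 + 1
5 + 4
5 + 3 + 1
5 + 2 + 2
5 + 2 + 1 + 1
4 + 4 + 1
4 + 3 + 2
4 + 3 + 1 + 1
4 + 2 + 2 + 1
3 + 3 + 2 + 1
3 + 2 + 2 + 1 + 1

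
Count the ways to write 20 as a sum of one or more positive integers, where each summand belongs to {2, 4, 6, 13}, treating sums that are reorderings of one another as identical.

Enumerating:
6,6,6,2
6,6,4,4
6,6,4,2,2
6,6,2,2,2,2
6,4,4,4,2
6,4,4,2,2,2
6,4,2,2,2,2,2
6,2,2,2,2,2,2,2
4,4,4,4,4
4,4,4,4,2,2
4,4,4,2,2,2,2
4,4,2,2,2,2,2,2
4,2,2,2,2,2,2,2,2
2,2,2,2,2,2,2,2,2,2
That's 14 in total.

14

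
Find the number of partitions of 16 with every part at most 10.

212

Counting exhaustively, 212 partitions satisfy the conditions.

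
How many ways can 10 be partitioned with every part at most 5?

A partial list (first 12 by largest part):
5, 5
5, 4, 1
5, 3, 2
5, 3, 1, 1
5, 2, 2, 1
5, 2, 1, 1, 1
5, 1, 1, 1, 1, 1
4, 4, 2
4, 4, 1, 1
4, 3, 3
4, 3, 2, 1
4, 3, 1, 1, 1
…and 18 more, for 30 total.

30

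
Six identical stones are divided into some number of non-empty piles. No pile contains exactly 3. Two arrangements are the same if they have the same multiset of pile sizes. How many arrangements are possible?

Enumerating:
6
5, 1
4, 2
4, 1, 1
2, 2, 2
2, 2, 1, 1
2, 1, 1, 1, 1
1, 1, 1, 1, 1, 1

8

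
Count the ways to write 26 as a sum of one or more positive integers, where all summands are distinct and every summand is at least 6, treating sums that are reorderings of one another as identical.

13

They are:
26
20+6
19+7
18+8
17+9
16+10
15+11
14+12
13+7+6
12+8+6
11+9+6
11+8+7
10+9+7
That's 13 in total.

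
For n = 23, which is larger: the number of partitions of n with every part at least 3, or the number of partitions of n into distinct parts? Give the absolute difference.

16

Partitions of 23 with every part at least 3: 88.
Partitions of 23 into distinct parts: 104.
|88 − 104| = 16.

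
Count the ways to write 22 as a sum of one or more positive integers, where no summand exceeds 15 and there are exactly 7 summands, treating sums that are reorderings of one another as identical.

Systematic enumeration (by largest part, then next-largest, …) yields 130.

130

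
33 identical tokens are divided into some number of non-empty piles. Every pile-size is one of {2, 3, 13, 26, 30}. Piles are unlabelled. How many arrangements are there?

The partitions of 33 that satisfy the conditions:
3,30
2,2,3,26
2,2,3,13,13
2,3,3,3,3,3,3,13
2,2,2,2,3,3,3,3,13
2,2,2,2,2,2,2,3,3,13
2,2,2,2,2,2,2,2,2,2,13
3,3,3,3,3,3,3,3,3,3,3
2,2,2,3,3,3,3,3,3,3,3,3
2,2,2,2,2,2,3,3,3,3,3,3,3
2,2,2,2,2,2,2,2,2,3,3,3,3,3
2,2,2,2,2,2,2,2,2,2,2,2,3,3,3
2,2,2,2,2,2,2,2,2,2,2,2,2,2,2,3

13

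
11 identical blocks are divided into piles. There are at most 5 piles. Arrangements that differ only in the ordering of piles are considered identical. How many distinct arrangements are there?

37

There are too many to list fully; the first 12 (by largest part) are:
11
10, 1
9, 2
9, 1, 1
8, 3
8, 2, 1
8, 1, 1, 1
7, 4
7, 3, 1
7, 2, 2
7, 2, 1, 1
7, 1, 1, 1, 1
…and 25 more, for 37 total.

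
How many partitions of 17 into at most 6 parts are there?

163

Direct enumeration gives 163 partitions.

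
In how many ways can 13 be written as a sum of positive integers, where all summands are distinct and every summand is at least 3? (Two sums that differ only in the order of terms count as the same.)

6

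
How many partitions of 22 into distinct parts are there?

89

Direct enumeration gives 89 partitions.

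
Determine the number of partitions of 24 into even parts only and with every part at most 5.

The partitions of 24 that satisfy the conditions:
4+4+4+4+4+4
4+4+4+4+4+2+2
4+4+4+4+2+2+2+2
4+4+4+2+2+2+2+2+2
4+4+2+2+2+2+2+2+2+2
4+2+2+2+2+2+2+2+2+2+2
2+2+2+2+2+2+2+2+2+2+2+2
Counting gives 7.

7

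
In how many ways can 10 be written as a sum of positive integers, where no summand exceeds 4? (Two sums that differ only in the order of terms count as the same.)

They are:
4,4,2
4,4,1,1
4,3,3
4,3,2,1
4,3,1,1,1
4,2,2,2
4,2,2,1,1
4,2,1,1,1,1
4,1,1,1,1,1,1
3,3,3,1
3,3,2,2
3,3,2,1,1
3,3,1,1,1,1
3,2,2,2,1
3,2,2,1,1,1
3,2,1,1,1,1,1
3,1,1,1,1,1,1,1
2,2,2,2,2
2,2,2,2,1,1
2,2,2,1,1,1,1
2,2,1,1,1,1,1,1
2,1,1,1,1,1,1,1,1
1,1,1,1,1,1,1,1,1,1
That's 23 in total.

23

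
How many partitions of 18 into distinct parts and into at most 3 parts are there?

There are too many to list fully; the first 12 (by largest part) are:
18
1, 17
2, 16
3, 15
1, 2, 15
4, 14
1, 3, 14
5, 13
1, 4, 13
2, 3, 13
6, 12
1, 5, 12
…and 16 more, for 28 total.

28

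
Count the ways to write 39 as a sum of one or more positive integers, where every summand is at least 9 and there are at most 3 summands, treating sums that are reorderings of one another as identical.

A partial list (first 12 by largest part):
39
30,9
29,10
28,11
27,12
26,13
25,14
24,15
23,16
22,17
21,18
21,9,9
…and 19 more, for 31 total.

31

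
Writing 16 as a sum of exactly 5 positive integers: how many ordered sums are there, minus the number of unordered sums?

Compositions: C(15,4) = 1365.
Unordered (partitions into 5 parts): 37.
Difference: 1365 − 37 = 1328.

1328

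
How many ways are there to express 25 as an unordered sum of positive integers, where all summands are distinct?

142

There are 142 such partitions.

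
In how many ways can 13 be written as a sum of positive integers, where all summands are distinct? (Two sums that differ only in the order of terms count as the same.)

18

The partitions of 13 that satisfy the conditions:
13
12 + 1
11 + 2
10 + 3
10 + 2 + 1
9 + 4
9 + 3 + 1
8 + 5
8 + 4 + 1
8 + 3 + 2
7 + 6
7 + 5 + 1
7 + 4 + 2
7 + 3 + 2 + 1
6 + 5 + 2
6 + 4 + 3
6 + 4 + 2 + 1
5 + 4 + 3 + 1
That's 18 in total.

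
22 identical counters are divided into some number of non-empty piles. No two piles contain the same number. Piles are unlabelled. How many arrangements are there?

89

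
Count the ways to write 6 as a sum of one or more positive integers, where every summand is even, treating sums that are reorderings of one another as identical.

Listing the qualifying partitions of 6:
6
4+2
2+2+2

3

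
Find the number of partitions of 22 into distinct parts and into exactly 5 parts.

The partitions of 22 that satisfy the conditions:
12 + 4 + 3 + 2 + 1
11 + 5 + 3 + 2 + 1
10 + 6 + 3 + 2 + 1
10 + 5 + 4 + 2 + 1
9 + 7 + 3 + 2 + 1
9 + 6 + 4 + 2 + 1
9 + 5 + 4 + 3 + 1
8 + 7 + 4 + 2 + 1
8 + 6 + 5 + 2 + 1
8 + 6 + 4 + 3 + 1
8 + 5 + 4 + 3 + 2
7 + 6 + 5 + 3 + 1
7 + 6 + 4 + 3 + 2

13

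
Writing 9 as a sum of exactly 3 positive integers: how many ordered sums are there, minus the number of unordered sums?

21

Compositions: C(8,2) = 28.
Partitions of 9 into exactly 3 parts: 7.
Difference: 28 − 7 = 21.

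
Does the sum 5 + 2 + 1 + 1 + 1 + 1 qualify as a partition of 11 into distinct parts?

The parts sum to 11, and the condition 'all summands are distinct' is violated.

No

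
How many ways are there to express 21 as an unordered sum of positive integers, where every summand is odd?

76

Systematic enumeration (by largest part, then next-largest, …) yields 76.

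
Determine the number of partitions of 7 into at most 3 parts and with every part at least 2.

Listing the qualifying partitions of 7:
7
5 + 2
4 + 3
3 + 2 + 2
That's 4 in total.

4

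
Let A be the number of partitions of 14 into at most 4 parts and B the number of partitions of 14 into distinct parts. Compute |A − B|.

25

Partitions of 14 into at most 4 parts: 47.
Partitions of 14 into distinct parts: 22.
|47 − 22| = 25.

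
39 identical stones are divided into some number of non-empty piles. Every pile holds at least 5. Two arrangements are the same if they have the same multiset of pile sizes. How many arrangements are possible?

A full systematic count gives 272.

272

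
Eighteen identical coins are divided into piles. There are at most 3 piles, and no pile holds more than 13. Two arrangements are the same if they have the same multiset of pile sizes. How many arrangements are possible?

28

A partial list (first 12 by largest part):
5 + 13
1 + 4 + 13
2 + 3 + 13
6 + 12
1 + 5 + 12
2 + 4 + 12
3 + 3 + 12
7 + 11
1 + 6 + 11
2 + 5 + 11
3 + 4 + 11
8 + 10
…and 16 more, for 28 total.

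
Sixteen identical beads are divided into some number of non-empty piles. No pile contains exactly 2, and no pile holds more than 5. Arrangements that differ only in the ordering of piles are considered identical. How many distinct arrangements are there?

There are too many to list fully; the first 12 (by largest part) are:
5, 5, 5, 1
5, 5, 4, 1, 1
5, 5, 3, 3
5, 5, 3, 1, 1, 1
5, 5, 1, 1, 1, 1, 1, 1
5, 4, 4, 3
5, 4, 4, 1, 1, 1
5, 4, 3, 3, 1
5, 4, 3, 1, 1, 1, 1
5, 4, 1, 1, 1, 1, 1, 1, 1
5, 3, 3, 3, 1, 1
5, 3, 3, 1, 1, 1, 1, 1
…and 19 more, for 31 total.

31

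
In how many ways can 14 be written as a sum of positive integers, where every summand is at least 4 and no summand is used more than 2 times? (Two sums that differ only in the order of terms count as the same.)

Listing the qualifying partitions of 14:
14
4+10
5+9
6+8
7+7
4+4+6
4+5+5
That's 7 in total.

7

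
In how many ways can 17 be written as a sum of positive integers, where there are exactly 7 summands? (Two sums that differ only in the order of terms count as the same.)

38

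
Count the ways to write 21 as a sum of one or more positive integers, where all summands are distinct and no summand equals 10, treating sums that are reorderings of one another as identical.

A partial list (first 12 by largest part):
21
20 + 1
19 + 2
18 + 3
18 + 2 + 1
17 + 4
17 + 3 + 1
16 + 5
16 + 4 + 1
16 + 3 + 2
15 + 6
15 + 5 + 1
…and 53 more, for 65 total.

65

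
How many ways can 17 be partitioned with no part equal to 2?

There are 121 such partitions.

121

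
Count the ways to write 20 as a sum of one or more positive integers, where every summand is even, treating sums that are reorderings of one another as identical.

There are too many to list fully; the first 12 (by largest part) are:
20
2+18
4+16
2+2+16
6+14
2+4+14
2+2+2+14
8+12
2+6+12
4+4+12
2+2+4+12
2+2+2+2+12
…and 30 more, for 42 total.

42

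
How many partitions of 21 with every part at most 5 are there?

221

A full systematic count gives 221.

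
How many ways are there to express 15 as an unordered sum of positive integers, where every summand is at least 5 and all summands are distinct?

4

They are:
15
10,5
9,6
8,7
That's 4 in total.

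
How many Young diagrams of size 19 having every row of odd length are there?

A partial list (first 12 by largest part):
19
1 + 1 + 17
1 + 3 + 15
1 + 1 + 1 + 1 + 15
1 + 5 + 13
3 + 3 + 13
1 + 1 + 1 + 3 + 13
1 + 1 + 1 + 1 + 1 + 1 + 13
1 + 7 + 11
3 + 5 + 11
1 + 1 + 1 + 5 + 11
1 + 1 + 3 + 3 + 11
…and 42 more, for 54 total.

54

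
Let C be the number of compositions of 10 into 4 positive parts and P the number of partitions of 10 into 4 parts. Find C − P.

Compositions: C(9,3) = 84.
Partitions of 10 into exactly 4 parts: 9.
Difference: 84 − 9 = 75.

75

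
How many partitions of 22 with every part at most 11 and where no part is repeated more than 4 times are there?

Counting exhaustively, 509 partitions satisfy the conditions.

509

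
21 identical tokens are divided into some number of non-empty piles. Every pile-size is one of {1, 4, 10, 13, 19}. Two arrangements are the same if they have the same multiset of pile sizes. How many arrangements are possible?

The partitions of 21 that satisfy the conditions:
19 + 1 + 1
13 + 4 + 4
13 + 4 + 1 + 1 + 1 + 1
13 + 1 + 1 + 1 + 1 + 1 + 1 + 1 + 1
10 + 10 + 1
10 + 4 + 4 + 1 + 1 + 1
10 + 4 + 1 + 1 + 1 + 1 + 1 + 1 + 1
10 + 1 + 1 + 1 + 1 + 1 + 1 + 1 + 1 + 1 + 1 + 1
4 + 4 + 4 + 4 + 4 + 1
4 + 4 + 4 + 4 + 1 + 1 + 1 + 1 + 1
4 + 4 + 4 + 1 + 1 + 1 + 1 + 1 + 1 + 1 + 1 + 1
4 + 4 + 1 + 1 + 1 + 1 + 1 + 1 + 1 + 1 + 1 + 1 + 1 + 1 + 1
4 + 1 + 1 + 1 + 1 + 1 + 1 + 1 + 1 + 1 + 1 + 1 + 1 + 1 + 1 + 1 + 1 + 1
1 + 1 + 1 + 1 + 1 + 1 + 1 + 1 + 1 + 1 + 1 + 1 + 1 + 1 + 1 + 1 + 1 + 1 + 1 + 1 + 1
Counting gives 14.

14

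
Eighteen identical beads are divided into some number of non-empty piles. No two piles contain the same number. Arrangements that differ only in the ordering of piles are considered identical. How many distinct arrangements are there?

A partial list (first 12 by largest part):
18
17 + 1
16 + 2
15 + 3
15 + 2 + 1
14 + 4
14 + 3 + 1
13 + 5
13 + 4 + 1
13 + 3 + 2
12 + 6
12 + 5 + 1
…and 34 more, for 46 total.

46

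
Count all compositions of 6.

The number of compositions of n is 2^(n−1); here 2^5 = 32.

32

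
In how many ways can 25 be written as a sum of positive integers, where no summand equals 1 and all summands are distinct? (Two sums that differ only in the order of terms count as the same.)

76

There are 76 such partitions.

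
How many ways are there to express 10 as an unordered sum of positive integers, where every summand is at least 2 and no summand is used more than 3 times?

11

Enumerating:
10
8+2
7+3
6+4
6+2+2
5+5
5+3+2
4+4+2
4+3+3
4+2+2+2
3+3+2+2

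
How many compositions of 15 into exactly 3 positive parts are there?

91

Place 2 bars in the 14 internal gaps of a row of 15 dots: C(14,2) = 91.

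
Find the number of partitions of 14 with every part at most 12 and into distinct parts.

The partitions of 14 that satisfy the conditions:
2 + 12
3 + 11
1 + 2 + 11
4 + 10
1 + 3 + 10
5 + 9
1 + 4 + 9
2 + 3 + 9
6 + 8
1 + 5 + 8
2 + 4 + 8
1 + 2 + 3 + 8
1 + 6 + 7
2 + 5 + 7
3 + 4 + 7
1 + 2 + 4 + 7
3 + 5 + 6
1 + 2 + 5 + 6
1 + 3 + 4 + 6
2 + 3 + 4 + 5
That's 20 in total.

20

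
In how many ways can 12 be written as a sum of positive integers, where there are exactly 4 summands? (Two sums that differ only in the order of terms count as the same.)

Enumerating:
1,1,1,9
1,1,2,8
1,1,3,7
1,2,2,7
1,1,4,6
1,2,3,6
2,2,2,6
1,1,5,5
1,2,4,5
1,3,3,5
2,2,3,5
1,3,4,4
2,2,4,4
2,3,3,4
3,3,3,3

15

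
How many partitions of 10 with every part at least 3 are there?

5

They are:
10
3+7
4+6
5+5
3+3+4
That's 5 in total.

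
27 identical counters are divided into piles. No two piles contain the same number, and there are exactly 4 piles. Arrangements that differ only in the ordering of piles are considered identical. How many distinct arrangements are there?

Enumerating by decreasing first part gives 72 partitions in all.

72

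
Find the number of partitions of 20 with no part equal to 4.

396

A full systematic count gives 396.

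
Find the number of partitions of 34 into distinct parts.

512

A full systematic count gives 512.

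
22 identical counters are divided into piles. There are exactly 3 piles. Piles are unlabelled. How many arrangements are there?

40

A partial list (first 12 by largest part):
1 + 1 + 20
1 + 2 + 19
1 + 3 + 18
2 + 2 + 18
1 + 4 + 17
2 + 3 + 17
1 + 5 + 16
2 + 4 + 16
3 + 3 + 16
1 + 6 + 15
2 + 5 + 15
3 + 4 + 15
…and 28 more, for 40 total.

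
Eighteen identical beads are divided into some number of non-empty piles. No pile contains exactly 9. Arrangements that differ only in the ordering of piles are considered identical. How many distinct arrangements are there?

Enumerating by decreasing first part gives 355 partitions in all.

355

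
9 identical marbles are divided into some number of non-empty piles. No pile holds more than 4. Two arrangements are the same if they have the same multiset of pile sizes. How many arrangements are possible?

They are:
1 + 4 + 4
2 + 3 + 4
1 + 1 + 3 + 4
1 + 2 + 2 + 4
1 + 1 + 1 + 2 + 4
1 + 1 + 1 + 1 + 1 + 4
3 + 3 + 3
1 + 2 + 3 + 3
1 + 1 + 1 + 3 + 3
2 + 2 + 2 + 3
1 + 1 + 2 + 2 + 3
1 + 1 + 1 + 1 + 2 + 3
1 + 1 + 1 + 1 + 1 + 1 + 3
1 + 2 + 2 + 2 + 2
1 + 1 + 1 + 2 + 2 + 2
1 + 1 + 1 + 1 + 1 + 2 + 2
1 + 1 + 1 + 1 + 1 + 1 + 1 + 2
1 + 1 + 1 + 1 + 1 + 1 + 1 + 1 + 1
That's 18 in total.

18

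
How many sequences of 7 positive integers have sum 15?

A composition of 15 into 7 positive parts is chosen by placing 6 dividers among the 14 gaps between 15 units: C(14,6) = 3003.

3003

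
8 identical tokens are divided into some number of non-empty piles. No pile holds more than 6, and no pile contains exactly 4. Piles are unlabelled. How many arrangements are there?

15

The partitions of 8 that satisfy the conditions:
2,6
1,1,6
3,5
1,2,5
1,1,1,5
2,3,3
1,1,3,3
1,2,2,3
1,1,1,2,3
1,1,1,1,1,3
2,2,2,2
1,1,2,2,2
1,1,1,1,2,2
1,1,1,1,1,1,2
1,1,1,1,1,1,1,1
That's 15 in total.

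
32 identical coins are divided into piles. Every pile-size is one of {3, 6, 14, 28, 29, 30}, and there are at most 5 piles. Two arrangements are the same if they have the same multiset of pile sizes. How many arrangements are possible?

3

The partitions of 32 that satisfy the conditions:
3, 29
6, 6, 6, 14
3, 3, 6, 6, 14
That's 3 in total.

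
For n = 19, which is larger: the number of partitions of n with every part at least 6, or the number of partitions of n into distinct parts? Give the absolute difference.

Partitions of 19 with every part at least 6: 6.
Partitions of 19 into distinct parts: 54.
|6 − 54| = 48.

48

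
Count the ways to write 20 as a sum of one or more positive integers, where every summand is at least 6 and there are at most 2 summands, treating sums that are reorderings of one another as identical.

6

Enumerating:
20
14+6
13+7
12+8
11+9
10+10
Counting gives 6.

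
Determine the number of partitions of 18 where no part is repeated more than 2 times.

135

A full systematic count gives 135.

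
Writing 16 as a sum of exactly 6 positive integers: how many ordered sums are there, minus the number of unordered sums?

2968

Ordered (compositions into 6 parts): C(15,5) = 3003.
Partitions of 16 into exactly 6 parts: 35.
Difference: 3003 − 35 = 2968.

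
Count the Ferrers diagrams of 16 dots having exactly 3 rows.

They are:
1,1,14
1,2,13
1,3,12
2,2,12
1,4,11
2,3,11
1,5,10
2,4,10
3,3,10
1,6,9
2,5,9
3,4,9
1,7,8
2,6,8
3,5,8
4,4,8
2,7,7
3,6,7
4,5,7
4,6,6
5,5,6
That's 21 in total.

21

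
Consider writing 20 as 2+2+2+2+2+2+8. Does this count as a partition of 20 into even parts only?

Yes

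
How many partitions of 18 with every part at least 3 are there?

A partial list (first 12 by largest part):
18
15+3
14+4
13+5
12+6
12+3+3
11+7
11+4+3
10+8
10+5+3
10+4+4
9+9
…and 21 more, for 33 total.

33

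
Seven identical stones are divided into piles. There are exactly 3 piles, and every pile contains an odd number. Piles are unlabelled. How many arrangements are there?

2

Enumerating:
1,1,5
1,3,3
That's 2 in total.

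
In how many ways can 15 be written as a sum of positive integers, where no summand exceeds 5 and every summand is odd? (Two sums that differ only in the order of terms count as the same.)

13

They are:
5 + 5 + 5
5 + 5 + 3 + 1 + 1
5 + 5 + 1 + 1 + 1 + 1 + 1
5 + 3 + 3 + 3 + 1
5 + 3 + 3 + 1 + 1 + 1 + 1
5 + 3 + 1 + 1 + 1 + 1 + 1 + 1 + 1
5 + 1 + 1 + 1 + 1 + 1 + 1 + 1 + 1 + 1 + 1
3 + 3 + 3 + 3 + 3
3 + 3 + 3 + 3 + 1 + 1 + 1
3 + 3 + 3 + 1 + 1 + 1 + 1 + 1 + 1
3 + 3 + 1 + 1 + 1 + 1 + 1 + 1 + 1 + 1 + 1
3 + 1 + 1 + 1 + 1 + 1 + 1 + 1 + 1 + 1 + 1 + 1 + 1
1 + 1 + 1 + 1 + 1 + 1 + 1 + 1 + 1 + 1 + 1 + 1 + 1 + 1 + 1
That's 13 in total.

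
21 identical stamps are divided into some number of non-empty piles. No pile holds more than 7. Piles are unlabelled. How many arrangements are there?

A full systematic count gives 436.

436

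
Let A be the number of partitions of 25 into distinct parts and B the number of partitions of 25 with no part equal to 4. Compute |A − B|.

1024

Partitions of 25 into distinct parts: 142.
Partitions of 25 with no part equal to 4: 1166.
|142 − 1166| = 1024.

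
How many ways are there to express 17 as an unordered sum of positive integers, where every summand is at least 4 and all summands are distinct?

8

Enumerating:
17
13 + 4
12 + 5
11 + 6
10 + 7
9 + 8
8 + 5 + 4
7 + 6 + 4
Counting gives 8.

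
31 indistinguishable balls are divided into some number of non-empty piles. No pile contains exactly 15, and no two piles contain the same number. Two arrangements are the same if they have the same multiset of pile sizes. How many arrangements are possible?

There are 309 such partitions.

309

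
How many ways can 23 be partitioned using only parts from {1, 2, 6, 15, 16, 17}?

There are too many to list fully; the first 12 (by largest part) are:
17 + 6
17 + 2 + 2 + 2
17 + 2 + 2 + 1 + 1
17 + 2 + 1 + 1 + 1 + 1
17 + 1 + 1 + 1 + 1 + 1 + 1
16 + 6 + 1
16 + 2 + 2 + 2 + 1
16 + 2 + 2 + 1 + 1 + 1
16 + 2 + 1 + 1 + 1 + 1 + 1
16 + 1 + 1 + 1 + 1 + 1 + 1 + 1
15 + 6 + 2
15 + 6 + 1 + 1
…and 35 more, for 47 total.

47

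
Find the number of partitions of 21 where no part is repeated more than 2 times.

Direct enumeration gives 243 partitions.

243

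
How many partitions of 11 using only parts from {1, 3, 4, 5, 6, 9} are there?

19

Listing the qualifying partitions of 11:
1, 1, 9
5, 6
1, 4, 6
1, 1, 3, 6
1, 1, 1, 1, 1, 6
1, 5, 5
1, 1, 4, 5
3, 3, 5
1, 1, 1, 3, 5
1, 1, 1, 1, 1, 1, 5
3, 4, 4
1, 1, 1, 4, 4
1, 3, 3, 4
1, 1, 1, 1, 3, 4
1, 1, 1, 1, 1, 1, 1, 4
1, 1, 3, 3, 3
1, 1, 1, 1, 1, 3, 3
1, 1, 1, 1, 1, 1, 1, 1, 3
1, 1, 1, 1, 1, 1, 1, 1, 1, 1, 1
That's 19 in total.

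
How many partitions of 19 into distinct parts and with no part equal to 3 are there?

34

There are too many to list fully; the first 12 (by largest part) are:
19
18+1
17+2
16+2+1
15+4
14+5
14+4+1
13+6
13+5+1
13+4+2
12+7
12+6+1
…and 22 more, for 34 total.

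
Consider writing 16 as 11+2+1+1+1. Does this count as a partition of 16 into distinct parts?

No

The parts sum to 16, and the condition 'all summands are distinct' is violated.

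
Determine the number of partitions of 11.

56

There are too many to list fully; the first 12 (by largest part) are:
11
1,10
2,9
1,1,9
3,8
1,2,8
1,1,1,8
4,7
1,3,7
2,2,7
1,1,2,7
1,1,1,1,7
…and 44 more, for 56 total.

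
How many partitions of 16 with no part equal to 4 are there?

154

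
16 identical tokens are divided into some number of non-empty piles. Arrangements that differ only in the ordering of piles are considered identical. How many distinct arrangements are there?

Direct enumeration gives 231 partitions.

231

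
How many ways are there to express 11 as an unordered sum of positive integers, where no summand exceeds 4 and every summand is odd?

They are:
1 + 1 + 3 + 3 + 3
1 + 1 + 1 + 1 + 1 + 3 + 3
1 + 1 + 1 + 1 + 1 + 1 + 1 + 1 + 3
1 + 1 + 1 + 1 + 1 + 1 + 1 + 1 + 1 + 1 + 1
Counting gives 4.

4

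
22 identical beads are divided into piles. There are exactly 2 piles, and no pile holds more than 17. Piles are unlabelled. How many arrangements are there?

7

Enumerating:
17, 5
16, 6
15, 7
14, 8
13, 9
12, 10
11, 11
That's 7 in total.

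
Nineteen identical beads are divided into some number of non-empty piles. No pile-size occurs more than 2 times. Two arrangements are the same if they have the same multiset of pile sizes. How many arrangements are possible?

Counting exhaustively, 163 partitions satisfy the conditions.

163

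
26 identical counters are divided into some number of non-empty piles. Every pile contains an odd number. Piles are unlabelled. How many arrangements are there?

Systematic enumeration (by largest part, then next-largest, …) yields 165.

165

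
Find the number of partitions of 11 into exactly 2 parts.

5

They are:
1 + 10
2 + 9
3 + 8
4 + 7
5 + 6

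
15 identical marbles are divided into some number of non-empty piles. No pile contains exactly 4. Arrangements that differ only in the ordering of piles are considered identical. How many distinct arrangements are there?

Systematic enumeration (by largest part, then next-largest, …) yields 120.

120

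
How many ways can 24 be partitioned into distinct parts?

Counting exhaustively, 122 partitions satisfy the conditions.

122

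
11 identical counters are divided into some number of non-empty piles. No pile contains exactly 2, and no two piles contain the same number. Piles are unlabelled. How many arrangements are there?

7

Enumerating:
11
10+1
8+3
7+4
7+3+1
6+5
6+4+1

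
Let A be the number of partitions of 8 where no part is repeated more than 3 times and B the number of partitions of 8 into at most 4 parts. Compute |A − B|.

Partitions of 8 where no part is repeated more than 3 times: 16.
Partitions of 8 into at most 4 parts: 15.
|16 − 15| = 1.

1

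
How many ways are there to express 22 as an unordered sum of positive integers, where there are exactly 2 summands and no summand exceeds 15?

5

Listing the qualifying partitions of 22:
7 + 15
8 + 14
9 + 13
10 + 12
11 + 11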